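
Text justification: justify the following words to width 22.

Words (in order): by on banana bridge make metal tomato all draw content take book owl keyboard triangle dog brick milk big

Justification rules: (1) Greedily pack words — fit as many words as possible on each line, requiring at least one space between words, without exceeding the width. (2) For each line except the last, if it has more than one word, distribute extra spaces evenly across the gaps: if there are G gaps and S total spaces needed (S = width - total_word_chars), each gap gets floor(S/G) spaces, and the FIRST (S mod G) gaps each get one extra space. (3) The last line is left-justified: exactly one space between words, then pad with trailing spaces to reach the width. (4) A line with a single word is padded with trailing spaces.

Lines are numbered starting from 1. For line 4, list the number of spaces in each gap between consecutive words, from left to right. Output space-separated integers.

Answer: 2 1

Derivation:
Line 1: ['by', 'on', 'banana', 'bridge'] (min_width=19, slack=3)
Line 2: ['make', 'metal', 'tomato', 'all'] (min_width=21, slack=1)
Line 3: ['draw', 'content', 'take', 'book'] (min_width=22, slack=0)
Line 4: ['owl', 'keyboard', 'triangle'] (min_width=21, slack=1)
Line 5: ['dog', 'brick', 'milk', 'big'] (min_width=18, slack=4)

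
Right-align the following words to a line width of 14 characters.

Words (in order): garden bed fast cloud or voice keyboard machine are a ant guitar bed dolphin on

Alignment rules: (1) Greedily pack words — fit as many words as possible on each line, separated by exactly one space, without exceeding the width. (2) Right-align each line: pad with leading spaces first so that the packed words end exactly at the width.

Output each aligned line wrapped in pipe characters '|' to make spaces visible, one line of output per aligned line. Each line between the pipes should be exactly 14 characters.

Line 1: ['garden', 'bed'] (min_width=10, slack=4)
Line 2: ['fast', 'cloud', 'or'] (min_width=13, slack=1)
Line 3: ['voice', 'keyboard'] (min_width=14, slack=0)
Line 4: ['machine', 'are', 'a'] (min_width=13, slack=1)
Line 5: ['ant', 'guitar', 'bed'] (min_width=14, slack=0)
Line 6: ['dolphin', 'on'] (min_width=10, slack=4)

Answer: |    garden bed|
| fast cloud or|
|voice keyboard|
| machine are a|
|ant guitar bed|
|    dolphin on|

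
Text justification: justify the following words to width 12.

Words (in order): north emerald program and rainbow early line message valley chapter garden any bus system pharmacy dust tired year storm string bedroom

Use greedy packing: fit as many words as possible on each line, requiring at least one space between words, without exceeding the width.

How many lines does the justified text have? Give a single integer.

Answer: 15

Derivation:
Line 1: ['north'] (min_width=5, slack=7)
Line 2: ['emerald'] (min_width=7, slack=5)
Line 3: ['program', 'and'] (min_width=11, slack=1)
Line 4: ['rainbow'] (min_width=7, slack=5)
Line 5: ['early', 'line'] (min_width=10, slack=2)
Line 6: ['message'] (min_width=7, slack=5)
Line 7: ['valley'] (min_width=6, slack=6)
Line 8: ['chapter'] (min_width=7, slack=5)
Line 9: ['garden', 'any'] (min_width=10, slack=2)
Line 10: ['bus', 'system'] (min_width=10, slack=2)
Line 11: ['pharmacy'] (min_width=8, slack=4)
Line 12: ['dust', 'tired'] (min_width=10, slack=2)
Line 13: ['year', 'storm'] (min_width=10, slack=2)
Line 14: ['string'] (min_width=6, slack=6)
Line 15: ['bedroom'] (min_width=7, slack=5)
Total lines: 15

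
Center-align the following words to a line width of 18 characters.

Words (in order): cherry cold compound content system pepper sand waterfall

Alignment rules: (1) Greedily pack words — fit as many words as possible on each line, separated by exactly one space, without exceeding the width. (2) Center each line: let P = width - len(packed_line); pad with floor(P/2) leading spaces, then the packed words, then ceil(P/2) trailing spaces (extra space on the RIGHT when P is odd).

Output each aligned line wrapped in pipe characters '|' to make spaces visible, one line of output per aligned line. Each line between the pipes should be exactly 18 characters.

Line 1: ['cherry', 'cold'] (min_width=11, slack=7)
Line 2: ['compound', 'content'] (min_width=16, slack=2)
Line 3: ['system', 'pepper', 'sand'] (min_width=18, slack=0)
Line 4: ['waterfall'] (min_width=9, slack=9)

Answer: |   cherry cold    |
| compound content |
|system pepper sand|
|    waterfall     |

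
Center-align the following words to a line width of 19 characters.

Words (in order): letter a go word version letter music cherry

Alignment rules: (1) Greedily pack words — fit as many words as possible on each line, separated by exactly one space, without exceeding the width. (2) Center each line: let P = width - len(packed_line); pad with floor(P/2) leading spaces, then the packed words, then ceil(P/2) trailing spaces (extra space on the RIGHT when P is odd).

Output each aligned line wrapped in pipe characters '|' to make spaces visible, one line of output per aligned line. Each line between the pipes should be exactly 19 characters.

Answer: | letter a go word  |
|  version letter   |
|   music cherry    |

Derivation:
Line 1: ['letter', 'a', 'go', 'word'] (min_width=16, slack=3)
Line 2: ['version', 'letter'] (min_width=14, slack=5)
Line 3: ['music', 'cherry'] (min_width=12, slack=7)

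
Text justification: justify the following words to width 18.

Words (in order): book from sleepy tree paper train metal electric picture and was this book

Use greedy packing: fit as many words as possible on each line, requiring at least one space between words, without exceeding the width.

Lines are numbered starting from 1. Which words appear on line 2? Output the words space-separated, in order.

Answer: tree paper train

Derivation:
Line 1: ['book', 'from', 'sleepy'] (min_width=16, slack=2)
Line 2: ['tree', 'paper', 'train'] (min_width=16, slack=2)
Line 3: ['metal', 'electric'] (min_width=14, slack=4)
Line 4: ['picture', 'and', 'was'] (min_width=15, slack=3)
Line 5: ['this', 'book'] (min_width=9, slack=9)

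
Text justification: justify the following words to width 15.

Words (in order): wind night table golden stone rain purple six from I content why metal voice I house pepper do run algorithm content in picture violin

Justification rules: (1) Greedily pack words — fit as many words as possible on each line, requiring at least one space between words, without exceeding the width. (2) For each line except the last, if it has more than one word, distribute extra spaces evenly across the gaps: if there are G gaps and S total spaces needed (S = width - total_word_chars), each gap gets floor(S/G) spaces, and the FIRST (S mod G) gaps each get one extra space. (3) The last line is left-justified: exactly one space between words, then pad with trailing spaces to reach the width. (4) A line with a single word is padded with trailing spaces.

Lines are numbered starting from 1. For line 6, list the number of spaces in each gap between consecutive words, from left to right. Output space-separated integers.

Answer: 2 2

Derivation:
Line 1: ['wind', 'night'] (min_width=10, slack=5)
Line 2: ['table', 'golden'] (min_width=12, slack=3)
Line 3: ['stone', 'rain'] (min_width=10, slack=5)
Line 4: ['purple', 'six', 'from'] (min_width=15, slack=0)
Line 5: ['I', 'content', 'why'] (min_width=13, slack=2)
Line 6: ['metal', 'voice', 'I'] (min_width=13, slack=2)
Line 7: ['house', 'pepper', 'do'] (min_width=15, slack=0)
Line 8: ['run', 'algorithm'] (min_width=13, slack=2)
Line 9: ['content', 'in'] (min_width=10, slack=5)
Line 10: ['picture', 'violin'] (min_width=14, slack=1)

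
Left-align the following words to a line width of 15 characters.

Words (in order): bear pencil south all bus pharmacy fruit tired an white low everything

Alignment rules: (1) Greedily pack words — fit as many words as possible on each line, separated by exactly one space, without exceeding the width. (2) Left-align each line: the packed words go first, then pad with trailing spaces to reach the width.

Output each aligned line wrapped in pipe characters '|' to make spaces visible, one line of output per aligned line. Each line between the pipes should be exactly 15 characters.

Line 1: ['bear', 'pencil'] (min_width=11, slack=4)
Line 2: ['south', 'all', 'bus'] (min_width=13, slack=2)
Line 3: ['pharmacy', 'fruit'] (min_width=14, slack=1)
Line 4: ['tired', 'an', 'white'] (min_width=14, slack=1)
Line 5: ['low', 'everything'] (min_width=14, slack=1)

Answer: |bear pencil    |
|south all bus  |
|pharmacy fruit |
|tired an white |
|low everything |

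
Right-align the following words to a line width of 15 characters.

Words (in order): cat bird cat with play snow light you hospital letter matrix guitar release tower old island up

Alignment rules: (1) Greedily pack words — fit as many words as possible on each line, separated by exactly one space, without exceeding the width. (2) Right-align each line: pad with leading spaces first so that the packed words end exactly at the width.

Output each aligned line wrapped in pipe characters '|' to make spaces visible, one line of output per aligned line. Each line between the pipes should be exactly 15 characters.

Answer: |   cat bird cat|
| with play snow|
|      light you|
|hospital letter|
|  matrix guitar|
|  release tower|
|  old island up|

Derivation:
Line 1: ['cat', 'bird', 'cat'] (min_width=12, slack=3)
Line 2: ['with', 'play', 'snow'] (min_width=14, slack=1)
Line 3: ['light', 'you'] (min_width=9, slack=6)
Line 4: ['hospital', 'letter'] (min_width=15, slack=0)
Line 5: ['matrix', 'guitar'] (min_width=13, slack=2)
Line 6: ['release', 'tower'] (min_width=13, slack=2)
Line 7: ['old', 'island', 'up'] (min_width=13, slack=2)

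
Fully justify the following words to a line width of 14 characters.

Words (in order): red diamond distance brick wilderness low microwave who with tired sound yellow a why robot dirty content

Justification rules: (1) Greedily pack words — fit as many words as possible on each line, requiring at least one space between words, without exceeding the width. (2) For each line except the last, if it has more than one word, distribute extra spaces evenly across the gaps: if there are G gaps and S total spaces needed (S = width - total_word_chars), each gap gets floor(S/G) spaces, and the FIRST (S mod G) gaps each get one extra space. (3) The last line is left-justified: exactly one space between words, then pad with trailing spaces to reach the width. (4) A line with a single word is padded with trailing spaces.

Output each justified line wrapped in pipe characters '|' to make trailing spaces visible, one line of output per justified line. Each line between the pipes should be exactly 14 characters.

Answer: |red    diamond|
|distance brick|
|wilderness low|
|microwave  who|
|with     tired|
|sound yellow a|
|why      robot|
|dirty content |

Derivation:
Line 1: ['red', 'diamond'] (min_width=11, slack=3)
Line 2: ['distance', 'brick'] (min_width=14, slack=0)
Line 3: ['wilderness', 'low'] (min_width=14, slack=0)
Line 4: ['microwave', 'who'] (min_width=13, slack=1)
Line 5: ['with', 'tired'] (min_width=10, slack=4)
Line 6: ['sound', 'yellow', 'a'] (min_width=14, slack=0)
Line 7: ['why', 'robot'] (min_width=9, slack=5)
Line 8: ['dirty', 'content'] (min_width=13, slack=1)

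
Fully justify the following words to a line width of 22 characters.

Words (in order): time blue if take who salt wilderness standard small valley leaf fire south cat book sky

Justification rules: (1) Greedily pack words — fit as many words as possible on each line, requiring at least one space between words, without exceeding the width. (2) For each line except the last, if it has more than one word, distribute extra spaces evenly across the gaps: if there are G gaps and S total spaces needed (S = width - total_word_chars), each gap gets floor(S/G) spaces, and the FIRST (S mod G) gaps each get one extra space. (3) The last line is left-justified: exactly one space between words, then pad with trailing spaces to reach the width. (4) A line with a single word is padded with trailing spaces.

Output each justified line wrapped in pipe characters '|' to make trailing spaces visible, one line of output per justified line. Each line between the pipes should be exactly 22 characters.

Line 1: ['time', 'blue', 'if', 'take', 'who'] (min_width=21, slack=1)
Line 2: ['salt', 'wilderness'] (min_width=15, slack=7)
Line 3: ['standard', 'small', 'valley'] (min_width=21, slack=1)
Line 4: ['leaf', 'fire', 'south', 'cat'] (min_width=19, slack=3)
Line 5: ['book', 'sky'] (min_width=8, slack=14)

Answer: |time  blue if take who|
|salt        wilderness|
|standard  small valley|
|leaf  fire  south  cat|
|book sky              |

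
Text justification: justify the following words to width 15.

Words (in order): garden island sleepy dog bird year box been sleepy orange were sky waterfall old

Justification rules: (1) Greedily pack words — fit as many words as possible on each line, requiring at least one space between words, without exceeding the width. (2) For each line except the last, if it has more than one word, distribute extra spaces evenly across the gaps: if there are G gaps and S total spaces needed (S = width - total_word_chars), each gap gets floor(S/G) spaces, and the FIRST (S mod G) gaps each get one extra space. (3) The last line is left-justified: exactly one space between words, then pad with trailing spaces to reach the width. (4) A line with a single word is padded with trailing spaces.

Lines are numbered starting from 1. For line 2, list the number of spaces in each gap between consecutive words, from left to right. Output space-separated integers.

Answer: 1 1

Derivation:
Line 1: ['garden', 'island'] (min_width=13, slack=2)
Line 2: ['sleepy', 'dog', 'bird'] (min_width=15, slack=0)
Line 3: ['year', 'box', 'been'] (min_width=13, slack=2)
Line 4: ['sleepy', 'orange'] (min_width=13, slack=2)
Line 5: ['were', 'sky'] (min_width=8, slack=7)
Line 6: ['waterfall', 'old'] (min_width=13, slack=2)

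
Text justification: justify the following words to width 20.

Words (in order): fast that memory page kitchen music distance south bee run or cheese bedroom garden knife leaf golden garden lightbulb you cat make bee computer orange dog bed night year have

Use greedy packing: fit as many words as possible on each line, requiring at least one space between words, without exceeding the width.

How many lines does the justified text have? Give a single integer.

Line 1: ['fast', 'that', 'memory'] (min_width=16, slack=4)
Line 2: ['page', 'kitchen', 'music'] (min_width=18, slack=2)
Line 3: ['distance', 'south', 'bee'] (min_width=18, slack=2)
Line 4: ['run', 'or', 'cheese'] (min_width=13, slack=7)
Line 5: ['bedroom', 'garden', 'knife'] (min_width=20, slack=0)
Line 6: ['leaf', 'golden', 'garden'] (min_width=18, slack=2)
Line 7: ['lightbulb', 'you', 'cat'] (min_width=17, slack=3)
Line 8: ['make', 'bee', 'computer'] (min_width=17, slack=3)
Line 9: ['orange', 'dog', 'bed', 'night'] (min_width=20, slack=0)
Line 10: ['year', 'have'] (min_width=9, slack=11)
Total lines: 10

Answer: 10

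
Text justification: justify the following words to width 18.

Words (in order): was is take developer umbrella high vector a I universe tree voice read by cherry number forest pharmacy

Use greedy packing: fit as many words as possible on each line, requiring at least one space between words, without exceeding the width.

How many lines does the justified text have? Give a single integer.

Line 1: ['was', 'is', 'take'] (min_width=11, slack=7)
Line 2: ['developer', 'umbrella'] (min_width=18, slack=0)
Line 3: ['high', 'vector', 'a', 'I'] (min_width=15, slack=3)
Line 4: ['universe', 'tree'] (min_width=13, slack=5)
Line 5: ['voice', 'read', 'by'] (min_width=13, slack=5)
Line 6: ['cherry', 'number'] (min_width=13, slack=5)
Line 7: ['forest', 'pharmacy'] (min_width=15, slack=3)
Total lines: 7

Answer: 7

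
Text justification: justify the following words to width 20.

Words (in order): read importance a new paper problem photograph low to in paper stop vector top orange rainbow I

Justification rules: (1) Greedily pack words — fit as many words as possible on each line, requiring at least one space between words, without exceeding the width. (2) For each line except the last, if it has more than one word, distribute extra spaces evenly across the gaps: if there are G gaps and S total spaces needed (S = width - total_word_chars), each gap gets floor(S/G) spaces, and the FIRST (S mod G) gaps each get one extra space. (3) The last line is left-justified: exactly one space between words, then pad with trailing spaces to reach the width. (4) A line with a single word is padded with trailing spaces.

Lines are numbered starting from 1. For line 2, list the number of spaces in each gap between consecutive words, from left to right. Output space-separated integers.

Answer: 3 2

Derivation:
Line 1: ['read', 'importance', 'a'] (min_width=17, slack=3)
Line 2: ['new', 'paper', 'problem'] (min_width=17, slack=3)
Line 3: ['photograph', 'low', 'to', 'in'] (min_width=20, slack=0)
Line 4: ['paper', 'stop', 'vector'] (min_width=17, slack=3)
Line 5: ['top', 'orange', 'rainbow', 'I'] (min_width=20, slack=0)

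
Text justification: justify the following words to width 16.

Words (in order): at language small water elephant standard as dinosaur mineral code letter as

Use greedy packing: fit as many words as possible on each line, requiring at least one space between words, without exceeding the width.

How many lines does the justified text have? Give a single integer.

Line 1: ['at', 'language'] (min_width=11, slack=5)
Line 2: ['small', 'water'] (min_width=11, slack=5)
Line 3: ['elephant'] (min_width=8, slack=8)
Line 4: ['standard', 'as'] (min_width=11, slack=5)
Line 5: ['dinosaur', 'mineral'] (min_width=16, slack=0)
Line 6: ['code', 'letter', 'as'] (min_width=14, slack=2)
Total lines: 6

Answer: 6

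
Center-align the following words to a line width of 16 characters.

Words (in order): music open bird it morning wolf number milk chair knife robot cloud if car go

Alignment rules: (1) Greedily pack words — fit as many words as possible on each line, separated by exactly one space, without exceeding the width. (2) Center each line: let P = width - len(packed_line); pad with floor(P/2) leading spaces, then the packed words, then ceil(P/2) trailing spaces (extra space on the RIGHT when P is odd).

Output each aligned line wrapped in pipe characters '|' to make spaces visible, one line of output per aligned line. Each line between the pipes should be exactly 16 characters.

Answer: |music open bird |
|it morning wolf |
|  number milk   |
|  chair knife   |
| robot cloud if |
|     car go     |

Derivation:
Line 1: ['music', 'open', 'bird'] (min_width=15, slack=1)
Line 2: ['it', 'morning', 'wolf'] (min_width=15, slack=1)
Line 3: ['number', 'milk'] (min_width=11, slack=5)
Line 4: ['chair', 'knife'] (min_width=11, slack=5)
Line 5: ['robot', 'cloud', 'if'] (min_width=14, slack=2)
Line 6: ['car', 'go'] (min_width=6, slack=10)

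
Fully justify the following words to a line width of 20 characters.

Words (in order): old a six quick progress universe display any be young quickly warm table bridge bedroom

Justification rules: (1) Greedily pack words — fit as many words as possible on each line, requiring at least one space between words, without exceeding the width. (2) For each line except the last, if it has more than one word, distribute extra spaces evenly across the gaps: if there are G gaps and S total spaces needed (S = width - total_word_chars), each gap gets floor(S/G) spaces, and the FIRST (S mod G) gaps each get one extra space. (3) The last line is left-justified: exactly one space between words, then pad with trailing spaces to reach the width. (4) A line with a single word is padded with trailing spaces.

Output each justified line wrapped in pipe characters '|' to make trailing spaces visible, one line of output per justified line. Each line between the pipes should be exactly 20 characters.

Line 1: ['old', 'a', 'six', 'quick'] (min_width=15, slack=5)
Line 2: ['progress', 'universe'] (min_width=17, slack=3)
Line 3: ['display', 'any', 'be', 'young'] (min_width=20, slack=0)
Line 4: ['quickly', 'warm', 'table'] (min_width=18, slack=2)
Line 5: ['bridge', 'bedroom'] (min_width=14, slack=6)

Answer: |old   a   six  quick|
|progress    universe|
|display any be young|
|quickly  warm  table|
|bridge bedroom      |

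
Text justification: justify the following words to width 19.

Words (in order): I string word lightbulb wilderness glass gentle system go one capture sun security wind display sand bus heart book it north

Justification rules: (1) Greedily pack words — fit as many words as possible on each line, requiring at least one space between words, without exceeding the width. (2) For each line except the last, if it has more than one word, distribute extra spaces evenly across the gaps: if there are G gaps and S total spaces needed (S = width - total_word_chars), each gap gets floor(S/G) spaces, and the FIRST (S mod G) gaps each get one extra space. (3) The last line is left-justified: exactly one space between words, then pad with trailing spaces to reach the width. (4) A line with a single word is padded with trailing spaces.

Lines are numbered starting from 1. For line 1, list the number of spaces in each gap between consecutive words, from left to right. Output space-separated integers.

Line 1: ['I', 'string', 'word'] (min_width=13, slack=6)
Line 2: ['lightbulb'] (min_width=9, slack=10)
Line 3: ['wilderness', 'glass'] (min_width=16, slack=3)
Line 4: ['gentle', 'system', 'go'] (min_width=16, slack=3)
Line 5: ['one', 'capture', 'sun'] (min_width=15, slack=4)
Line 6: ['security', 'wind'] (min_width=13, slack=6)
Line 7: ['display', 'sand', 'bus'] (min_width=16, slack=3)
Line 8: ['heart', 'book', 'it', 'north'] (min_width=19, slack=0)

Answer: 4 4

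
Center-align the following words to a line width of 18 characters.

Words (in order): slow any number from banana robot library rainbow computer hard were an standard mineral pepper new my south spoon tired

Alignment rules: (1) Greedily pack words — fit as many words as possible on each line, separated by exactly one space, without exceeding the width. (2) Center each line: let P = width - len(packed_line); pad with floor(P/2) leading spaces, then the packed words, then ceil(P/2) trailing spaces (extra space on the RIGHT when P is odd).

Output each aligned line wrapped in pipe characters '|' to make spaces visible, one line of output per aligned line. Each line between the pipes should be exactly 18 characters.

Line 1: ['slow', 'any', 'number'] (min_width=15, slack=3)
Line 2: ['from', 'banana', 'robot'] (min_width=17, slack=1)
Line 3: ['library', 'rainbow'] (min_width=15, slack=3)
Line 4: ['computer', 'hard', 'were'] (min_width=18, slack=0)
Line 5: ['an', 'standard'] (min_width=11, slack=7)
Line 6: ['mineral', 'pepper', 'new'] (min_width=18, slack=0)
Line 7: ['my', 'south', 'spoon'] (min_width=14, slack=4)
Line 8: ['tired'] (min_width=5, slack=13)

Answer: | slow any number  |
|from banana robot |
| library rainbow  |
|computer hard were|
|   an standard    |
|mineral pepper new|
|  my south spoon  |
|      tired       |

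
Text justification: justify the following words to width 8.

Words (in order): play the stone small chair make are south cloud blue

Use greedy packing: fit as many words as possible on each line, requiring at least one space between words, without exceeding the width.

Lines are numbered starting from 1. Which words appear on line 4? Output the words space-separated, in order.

Answer: chair

Derivation:
Line 1: ['play', 'the'] (min_width=8, slack=0)
Line 2: ['stone'] (min_width=5, slack=3)
Line 3: ['small'] (min_width=5, slack=3)
Line 4: ['chair'] (min_width=5, slack=3)
Line 5: ['make', 'are'] (min_width=8, slack=0)
Line 6: ['south'] (min_width=5, slack=3)
Line 7: ['cloud'] (min_width=5, slack=3)
Line 8: ['blue'] (min_width=4, slack=4)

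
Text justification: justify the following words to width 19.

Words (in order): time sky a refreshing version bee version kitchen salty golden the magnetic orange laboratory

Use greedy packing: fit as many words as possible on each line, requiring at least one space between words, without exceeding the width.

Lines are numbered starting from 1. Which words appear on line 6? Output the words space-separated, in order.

Line 1: ['time', 'sky', 'a'] (min_width=10, slack=9)
Line 2: ['refreshing', 'version'] (min_width=18, slack=1)
Line 3: ['bee', 'version', 'kitchen'] (min_width=19, slack=0)
Line 4: ['salty', 'golden', 'the'] (min_width=16, slack=3)
Line 5: ['magnetic', 'orange'] (min_width=15, slack=4)
Line 6: ['laboratory'] (min_width=10, slack=9)

Answer: laboratory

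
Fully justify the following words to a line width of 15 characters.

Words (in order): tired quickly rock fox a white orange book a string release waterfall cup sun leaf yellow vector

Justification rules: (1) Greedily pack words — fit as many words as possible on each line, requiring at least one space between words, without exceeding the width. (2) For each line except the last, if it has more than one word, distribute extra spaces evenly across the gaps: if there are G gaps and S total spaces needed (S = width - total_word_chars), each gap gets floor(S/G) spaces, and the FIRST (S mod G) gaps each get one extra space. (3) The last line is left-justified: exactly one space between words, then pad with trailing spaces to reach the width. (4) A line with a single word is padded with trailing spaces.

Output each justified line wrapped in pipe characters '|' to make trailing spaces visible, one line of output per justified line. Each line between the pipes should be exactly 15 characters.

Line 1: ['tired', 'quickly'] (min_width=13, slack=2)
Line 2: ['rock', 'fox', 'a'] (min_width=10, slack=5)
Line 3: ['white', 'orange'] (min_width=12, slack=3)
Line 4: ['book', 'a', 'string'] (min_width=13, slack=2)
Line 5: ['release'] (min_width=7, slack=8)
Line 6: ['waterfall', 'cup'] (min_width=13, slack=2)
Line 7: ['sun', 'leaf', 'yellow'] (min_width=15, slack=0)
Line 8: ['vector'] (min_width=6, slack=9)

Answer: |tired   quickly|
|rock    fox   a|
|white    orange|
|book  a  string|
|release        |
|waterfall   cup|
|sun leaf yellow|
|vector         |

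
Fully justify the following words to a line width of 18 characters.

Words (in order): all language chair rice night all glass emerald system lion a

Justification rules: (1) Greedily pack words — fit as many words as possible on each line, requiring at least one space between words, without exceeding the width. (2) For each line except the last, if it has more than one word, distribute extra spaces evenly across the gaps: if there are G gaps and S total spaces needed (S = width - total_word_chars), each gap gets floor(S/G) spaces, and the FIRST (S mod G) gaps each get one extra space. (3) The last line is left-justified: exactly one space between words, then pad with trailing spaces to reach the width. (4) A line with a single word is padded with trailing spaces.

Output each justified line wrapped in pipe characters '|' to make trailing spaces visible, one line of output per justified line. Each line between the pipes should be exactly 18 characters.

Answer: |all language chair|
|rice   night   all|
|glass      emerald|
|system lion a     |

Derivation:
Line 1: ['all', 'language', 'chair'] (min_width=18, slack=0)
Line 2: ['rice', 'night', 'all'] (min_width=14, slack=4)
Line 3: ['glass', 'emerald'] (min_width=13, slack=5)
Line 4: ['system', 'lion', 'a'] (min_width=13, slack=5)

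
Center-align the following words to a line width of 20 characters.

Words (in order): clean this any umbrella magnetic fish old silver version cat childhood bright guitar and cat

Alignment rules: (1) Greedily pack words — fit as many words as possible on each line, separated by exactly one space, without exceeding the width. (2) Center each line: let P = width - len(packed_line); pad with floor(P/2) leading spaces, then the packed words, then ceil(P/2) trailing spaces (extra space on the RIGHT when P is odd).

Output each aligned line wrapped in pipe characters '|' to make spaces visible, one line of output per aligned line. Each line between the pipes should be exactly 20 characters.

Line 1: ['clean', 'this', 'any'] (min_width=14, slack=6)
Line 2: ['umbrella', 'magnetic'] (min_width=17, slack=3)
Line 3: ['fish', 'old', 'silver'] (min_width=15, slack=5)
Line 4: ['version', 'cat'] (min_width=11, slack=9)
Line 5: ['childhood', 'bright'] (min_width=16, slack=4)
Line 6: ['guitar', 'and', 'cat'] (min_width=14, slack=6)

Answer: |   clean this any   |
| umbrella magnetic  |
|  fish old silver   |
|    version cat     |
|  childhood bright  |
|   guitar and cat   |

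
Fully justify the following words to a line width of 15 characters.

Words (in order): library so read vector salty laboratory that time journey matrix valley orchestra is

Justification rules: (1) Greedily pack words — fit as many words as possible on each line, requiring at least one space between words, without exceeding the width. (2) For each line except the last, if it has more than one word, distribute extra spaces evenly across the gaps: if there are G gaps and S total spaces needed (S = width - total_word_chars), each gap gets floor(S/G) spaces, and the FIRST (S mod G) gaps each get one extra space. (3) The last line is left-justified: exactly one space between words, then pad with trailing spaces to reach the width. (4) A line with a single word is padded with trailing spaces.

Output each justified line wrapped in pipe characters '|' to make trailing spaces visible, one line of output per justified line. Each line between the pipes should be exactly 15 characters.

Answer: |library so read|
|vector    salty|
|laboratory that|
|time    journey|
|matrix   valley|
|orchestra is   |

Derivation:
Line 1: ['library', 'so', 'read'] (min_width=15, slack=0)
Line 2: ['vector', 'salty'] (min_width=12, slack=3)
Line 3: ['laboratory', 'that'] (min_width=15, slack=0)
Line 4: ['time', 'journey'] (min_width=12, slack=3)
Line 5: ['matrix', 'valley'] (min_width=13, slack=2)
Line 6: ['orchestra', 'is'] (min_width=12, slack=3)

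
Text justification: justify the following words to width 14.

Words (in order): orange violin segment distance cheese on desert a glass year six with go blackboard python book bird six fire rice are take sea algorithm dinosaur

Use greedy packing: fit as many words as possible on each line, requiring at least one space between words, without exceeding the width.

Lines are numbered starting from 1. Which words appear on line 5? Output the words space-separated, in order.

Answer: desert a glass

Derivation:
Line 1: ['orange', 'violin'] (min_width=13, slack=1)
Line 2: ['segment'] (min_width=7, slack=7)
Line 3: ['distance'] (min_width=8, slack=6)
Line 4: ['cheese', 'on'] (min_width=9, slack=5)
Line 5: ['desert', 'a', 'glass'] (min_width=14, slack=0)
Line 6: ['year', 'six', 'with'] (min_width=13, slack=1)
Line 7: ['go', 'blackboard'] (min_width=13, slack=1)
Line 8: ['python', 'book'] (min_width=11, slack=3)
Line 9: ['bird', 'six', 'fire'] (min_width=13, slack=1)
Line 10: ['rice', 'are', 'take'] (min_width=13, slack=1)
Line 11: ['sea', 'algorithm'] (min_width=13, slack=1)
Line 12: ['dinosaur'] (min_width=8, slack=6)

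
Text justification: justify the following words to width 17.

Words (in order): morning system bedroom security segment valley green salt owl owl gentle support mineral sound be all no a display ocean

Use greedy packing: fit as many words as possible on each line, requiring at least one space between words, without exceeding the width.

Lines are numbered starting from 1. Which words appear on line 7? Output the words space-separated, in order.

Line 1: ['morning', 'system'] (min_width=14, slack=3)
Line 2: ['bedroom', 'security'] (min_width=16, slack=1)
Line 3: ['segment', 'valley'] (min_width=14, slack=3)
Line 4: ['green', 'salt', 'owl'] (min_width=14, slack=3)
Line 5: ['owl', 'gentle'] (min_width=10, slack=7)
Line 6: ['support', 'mineral'] (min_width=15, slack=2)
Line 7: ['sound', 'be', 'all', 'no', 'a'] (min_width=17, slack=0)
Line 8: ['display', 'ocean'] (min_width=13, slack=4)

Answer: sound be all no a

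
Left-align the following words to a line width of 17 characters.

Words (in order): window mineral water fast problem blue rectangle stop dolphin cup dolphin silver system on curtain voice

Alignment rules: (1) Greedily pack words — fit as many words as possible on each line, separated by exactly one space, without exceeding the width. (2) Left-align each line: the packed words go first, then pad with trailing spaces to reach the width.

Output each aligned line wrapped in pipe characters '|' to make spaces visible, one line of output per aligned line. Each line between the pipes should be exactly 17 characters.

Answer: |window mineral   |
|water fast       |
|problem blue     |
|rectangle stop   |
|dolphin cup      |
|dolphin silver   |
|system on curtain|
|voice            |

Derivation:
Line 1: ['window', 'mineral'] (min_width=14, slack=3)
Line 2: ['water', 'fast'] (min_width=10, slack=7)
Line 3: ['problem', 'blue'] (min_width=12, slack=5)
Line 4: ['rectangle', 'stop'] (min_width=14, slack=3)
Line 5: ['dolphin', 'cup'] (min_width=11, slack=6)
Line 6: ['dolphin', 'silver'] (min_width=14, slack=3)
Line 7: ['system', 'on', 'curtain'] (min_width=17, slack=0)
Line 8: ['voice'] (min_width=5, slack=12)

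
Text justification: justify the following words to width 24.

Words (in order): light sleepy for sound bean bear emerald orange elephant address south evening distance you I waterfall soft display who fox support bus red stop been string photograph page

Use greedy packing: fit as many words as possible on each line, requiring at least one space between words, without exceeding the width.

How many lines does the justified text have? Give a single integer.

Line 1: ['light', 'sleepy', 'for', 'sound'] (min_width=22, slack=2)
Line 2: ['bean', 'bear', 'emerald', 'orange'] (min_width=24, slack=0)
Line 3: ['elephant', 'address', 'south'] (min_width=22, slack=2)
Line 4: ['evening', 'distance', 'you', 'I'] (min_width=22, slack=2)
Line 5: ['waterfall', 'soft', 'display'] (min_width=22, slack=2)
Line 6: ['who', 'fox', 'support', 'bus', 'red'] (min_width=23, slack=1)
Line 7: ['stop', 'been', 'string'] (min_width=16, slack=8)
Line 8: ['photograph', 'page'] (min_width=15, slack=9)
Total lines: 8

Answer: 8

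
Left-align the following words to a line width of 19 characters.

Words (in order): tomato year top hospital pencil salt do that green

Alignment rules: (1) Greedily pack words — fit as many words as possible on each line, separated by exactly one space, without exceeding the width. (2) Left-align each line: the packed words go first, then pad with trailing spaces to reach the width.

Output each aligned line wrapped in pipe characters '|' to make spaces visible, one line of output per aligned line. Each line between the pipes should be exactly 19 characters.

Answer: |tomato year top    |
|hospital pencil    |
|salt do that green |

Derivation:
Line 1: ['tomato', 'year', 'top'] (min_width=15, slack=4)
Line 2: ['hospital', 'pencil'] (min_width=15, slack=4)
Line 3: ['salt', 'do', 'that', 'green'] (min_width=18, slack=1)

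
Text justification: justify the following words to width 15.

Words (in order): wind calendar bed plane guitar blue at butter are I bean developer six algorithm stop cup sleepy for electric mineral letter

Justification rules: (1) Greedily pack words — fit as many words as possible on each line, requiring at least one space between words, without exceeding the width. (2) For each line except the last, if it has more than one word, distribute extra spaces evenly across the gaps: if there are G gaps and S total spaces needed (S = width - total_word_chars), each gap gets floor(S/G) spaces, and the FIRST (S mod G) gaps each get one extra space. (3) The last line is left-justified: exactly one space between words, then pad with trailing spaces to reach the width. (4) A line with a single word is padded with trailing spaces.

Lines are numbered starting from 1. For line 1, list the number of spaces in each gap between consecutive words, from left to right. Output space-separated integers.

Line 1: ['wind', 'calendar'] (min_width=13, slack=2)
Line 2: ['bed', 'plane'] (min_width=9, slack=6)
Line 3: ['guitar', 'blue', 'at'] (min_width=14, slack=1)
Line 4: ['butter', 'are', 'I'] (min_width=12, slack=3)
Line 5: ['bean', 'developer'] (min_width=14, slack=1)
Line 6: ['six', 'algorithm'] (min_width=13, slack=2)
Line 7: ['stop', 'cup', 'sleepy'] (min_width=15, slack=0)
Line 8: ['for', 'electric'] (min_width=12, slack=3)
Line 9: ['mineral', 'letter'] (min_width=14, slack=1)

Answer: 3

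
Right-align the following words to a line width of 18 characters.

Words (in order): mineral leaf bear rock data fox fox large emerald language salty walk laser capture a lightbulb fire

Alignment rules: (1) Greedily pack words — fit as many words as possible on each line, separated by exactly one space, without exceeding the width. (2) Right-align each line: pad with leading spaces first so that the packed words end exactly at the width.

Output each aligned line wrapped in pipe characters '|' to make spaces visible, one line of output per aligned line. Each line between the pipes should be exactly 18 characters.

Answer: | mineral leaf bear|
| rock data fox fox|
|     large emerald|
|    language salty|
|walk laser capture|
|  a lightbulb fire|

Derivation:
Line 1: ['mineral', 'leaf', 'bear'] (min_width=17, slack=1)
Line 2: ['rock', 'data', 'fox', 'fox'] (min_width=17, slack=1)
Line 3: ['large', 'emerald'] (min_width=13, slack=5)
Line 4: ['language', 'salty'] (min_width=14, slack=4)
Line 5: ['walk', 'laser', 'capture'] (min_width=18, slack=0)
Line 6: ['a', 'lightbulb', 'fire'] (min_width=16, slack=2)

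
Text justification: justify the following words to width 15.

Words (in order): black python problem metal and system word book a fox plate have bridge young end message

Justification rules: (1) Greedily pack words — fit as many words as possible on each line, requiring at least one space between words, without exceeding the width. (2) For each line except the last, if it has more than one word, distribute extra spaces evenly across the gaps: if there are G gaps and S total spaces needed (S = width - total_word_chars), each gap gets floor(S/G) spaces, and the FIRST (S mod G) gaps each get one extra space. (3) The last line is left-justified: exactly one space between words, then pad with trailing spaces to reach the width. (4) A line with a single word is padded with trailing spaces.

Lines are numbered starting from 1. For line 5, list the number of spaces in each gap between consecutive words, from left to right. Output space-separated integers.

Line 1: ['black', 'python'] (min_width=12, slack=3)
Line 2: ['problem', 'metal'] (min_width=13, slack=2)
Line 3: ['and', 'system', 'word'] (min_width=15, slack=0)
Line 4: ['book', 'a', 'fox'] (min_width=10, slack=5)
Line 5: ['plate', 'have'] (min_width=10, slack=5)
Line 6: ['bridge', 'young'] (min_width=12, slack=3)
Line 7: ['end', 'message'] (min_width=11, slack=4)

Answer: 6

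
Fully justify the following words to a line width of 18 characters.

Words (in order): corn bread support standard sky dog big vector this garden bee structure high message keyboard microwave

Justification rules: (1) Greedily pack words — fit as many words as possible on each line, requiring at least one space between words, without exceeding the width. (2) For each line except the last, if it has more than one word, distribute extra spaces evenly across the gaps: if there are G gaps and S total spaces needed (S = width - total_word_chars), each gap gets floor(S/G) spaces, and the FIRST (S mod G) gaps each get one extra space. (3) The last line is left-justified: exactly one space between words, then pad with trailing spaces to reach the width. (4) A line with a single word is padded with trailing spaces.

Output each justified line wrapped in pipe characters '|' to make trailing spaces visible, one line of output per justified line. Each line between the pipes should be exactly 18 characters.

Line 1: ['corn', 'bread', 'support'] (min_width=18, slack=0)
Line 2: ['standard', 'sky', 'dog'] (min_width=16, slack=2)
Line 3: ['big', 'vector', 'this'] (min_width=15, slack=3)
Line 4: ['garden', 'bee'] (min_width=10, slack=8)
Line 5: ['structure', 'high'] (min_width=14, slack=4)
Line 6: ['message', 'keyboard'] (min_width=16, slack=2)
Line 7: ['microwave'] (min_width=9, slack=9)

Answer: |corn bread support|
|standard  sky  dog|
|big   vector  this|
|garden         bee|
|structure     high|
|message   keyboard|
|microwave         |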